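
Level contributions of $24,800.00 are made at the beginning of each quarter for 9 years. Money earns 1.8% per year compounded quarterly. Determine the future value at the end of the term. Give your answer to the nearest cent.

This is an annuity due: 36 deposits of $24,800.00 at the beginning of each quarter.
Periodic rate r = 0.018/4 per quarter; n is counted in quarters.
FV = PMT × [((1+r)^n − 1)/r] × (1+r) = 24,800 × [(1+r)^36 − 1] / r × (1+r) = $971,181.49

$971,181.49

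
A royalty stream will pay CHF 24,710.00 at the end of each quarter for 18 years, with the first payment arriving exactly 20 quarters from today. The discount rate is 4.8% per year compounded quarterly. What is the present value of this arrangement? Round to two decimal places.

Ordinary annuity of 72 payments, first payment at period 20.
Periodic rate r = 0.048/4 per quarter; n is counted in quarters.
The ordinary-annuity PV formula values the stream one period before the first payment (period 19); discount that back 19 periods:
PV₀ = 24,710 × [1 − (1+r)^−72] / r × (1+r)^−19 = CHF 946,130.58

CHF 946,130.58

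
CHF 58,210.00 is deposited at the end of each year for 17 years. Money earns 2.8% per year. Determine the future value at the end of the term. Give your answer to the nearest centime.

This is an ordinary annuity: 17 deposits of CHF 58,210.00 at the end of each year.
Periodic rate r = 0.028 per year.
FV = PMT × [((1+r)^n − 1)/r] = 58,210 × [(1+r)^17 − 1] / r = CHF 1,245,542.19

CHF 1,245,542.19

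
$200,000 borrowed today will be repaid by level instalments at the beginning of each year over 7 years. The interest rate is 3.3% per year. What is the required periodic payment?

$31,428.07

Level annuity due; solve PV = PMT × [(1 − (1+r)^−n)/r] × (1+r) for PMT.
Periodic rate r = 0.033 per year.
With n = 7: PMT = 200,000 / ([(1 − (1+r)^−n)/r] × (1+r)) = $31,428.07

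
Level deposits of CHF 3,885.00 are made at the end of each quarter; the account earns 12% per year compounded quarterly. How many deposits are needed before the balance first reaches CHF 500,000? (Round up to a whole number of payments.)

54 payments

Periodic rate r = 0.12/4 per quarter; n is counted in quarters.
Ordinary annuity FV: 500,000 = 3,885 × [((1+r)^n − 1)/r].
(1+r)^n = 1 + 500,000 × r / 3,885, so n = ln(1 + 500,000·r/3,885) / ln(1+r) = 53.49.
Round up to a whole number of payments: n = 54.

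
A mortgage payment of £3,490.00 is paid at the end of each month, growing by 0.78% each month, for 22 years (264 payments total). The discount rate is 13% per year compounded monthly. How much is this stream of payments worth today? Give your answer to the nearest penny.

Periodic rate r = 0.13/12 per month; n is counted in months.
Growing ordinary annuity: PV = PMT₁ × [1 − ((1+g)/(1+r))^n] / (r − g) = 3,490 × [1 − ((1+0.0078)/(1+r))^264] / (r − 0.0078) = £630,155.45.

£630,155.45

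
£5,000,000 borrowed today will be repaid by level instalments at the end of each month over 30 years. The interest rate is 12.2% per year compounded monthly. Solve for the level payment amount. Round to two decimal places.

Level ordinary annuity; solve PV = PMT × [(1 − (1+r)^−n)/r] for PMT.
Periodic rate r = 0.122/12 per month; n is counted in months.
With n = 360: PMT = 5,000,000 / ([(1 − (1+r)^−n)/r]) = £52,201.67

£52,201.67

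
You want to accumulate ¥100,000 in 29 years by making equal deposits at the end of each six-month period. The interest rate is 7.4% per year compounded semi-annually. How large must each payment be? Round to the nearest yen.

¥512

Level ordinary annuity; solve FV = PMT × [((1+r)^n − 1)/r] for PMT.
Periodic rate r = 0.074/2 per half-year; n is counted in half-years.
With n = 58: PMT = 100,000 / ([((1+r)^n − 1)/r]) = ¥512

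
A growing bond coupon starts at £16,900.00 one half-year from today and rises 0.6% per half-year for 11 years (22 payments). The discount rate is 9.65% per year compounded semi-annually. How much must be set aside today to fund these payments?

£238,196.32

Periodic rate r = 0.0965/2 per half-year; n is counted in half-years.
Growing ordinary annuity: PV = PMT₁ × [1 − ((1+g)/(1+r))^n] / (r − g) = 16,900 × [1 − ((1+0.006)/(1+r))^22] / (r − 0.006) = £238,196.32.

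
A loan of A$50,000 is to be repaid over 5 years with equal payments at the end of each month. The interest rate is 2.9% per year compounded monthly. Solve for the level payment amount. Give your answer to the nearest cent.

A$896.21

Level ordinary annuity; solve PV = PMT × [(1 − (1+r)^−n)/r] for PMT.
Periodic rate r = 0.029/12 per month; n is counted in months.
With n = 60: PMT = 50,000 / ([(1 − (1+r)^−n)/r]) = A$896.21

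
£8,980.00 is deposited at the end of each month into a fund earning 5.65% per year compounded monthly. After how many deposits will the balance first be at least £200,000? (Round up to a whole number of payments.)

22 payments

Periodic rate r = 0.0565/12 per month; n is counted in months.
Ordinary annuity FV: 200,000 = 8,980 × [((1+r)^n − 1)/r].
(1+r)^n = 1 + 200,000 × r / 8,980, so n = ln(1 + 200,000·r/8,980) / ln(1+r) = 21.23.
Round up to a whole number of payments: n = 22.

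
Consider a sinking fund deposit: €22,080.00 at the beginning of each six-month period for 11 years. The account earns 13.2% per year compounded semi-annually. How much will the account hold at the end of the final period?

€1,098,400.84

This is an annuity due: 22 deposits of €22,080.00 at the beginning of each six-month period.
Periodic rate r = 0.132/2 per half-year; n is counted in half-years.
FV = PMT × [((1+r)^n − 1)/r] × (1+r) = 22,080 × [(1+r)^22 − 1] / r × (1+r) = €1,098,400.84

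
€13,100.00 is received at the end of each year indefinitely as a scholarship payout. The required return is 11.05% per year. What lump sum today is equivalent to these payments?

Periodic rate r = 0.1105 per year.
Level perpetuity: PV = PMT / r = 13,100 / (0.1105) = €118,552.04.

€118,552.04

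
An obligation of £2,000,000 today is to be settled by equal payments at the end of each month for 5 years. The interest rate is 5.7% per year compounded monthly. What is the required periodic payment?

Level ordinary annuity; solve PV = PMT × [(1 − (1+r)^−n)/r] for PMT.
Periodic rate r = 0.057/12 per month; n is counted in months.
With n = 60: PMT = 2,000,000 / ([(1 − (1+r)^−n)/r]) = £38,387.23

£38,387.23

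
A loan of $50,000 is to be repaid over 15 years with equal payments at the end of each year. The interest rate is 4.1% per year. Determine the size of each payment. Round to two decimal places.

Level ordinary annuity; solve PV = PMT × [(1 − (1+r)^−n)/r] for PMT.
Periodic rate r = 0.041 per year.
With n = 15: PMT = 50,000 / ([(1 − (1+r)^−n)/r]) = $4,528.56

$4,528.56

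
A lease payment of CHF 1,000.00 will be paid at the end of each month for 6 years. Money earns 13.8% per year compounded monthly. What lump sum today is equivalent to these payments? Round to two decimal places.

CHF 48,783.35

This is an ordinary annuity: 72 payments of CHF 1,000.00 at the end of each month.
Periodic rate r = 0.138/12 per month; n is counted in months.
PV = PMT × [(1 − (1+r)^−n)/r] = 1,000 × [1 − (1+r)^−72] / r = CHF 48,783.35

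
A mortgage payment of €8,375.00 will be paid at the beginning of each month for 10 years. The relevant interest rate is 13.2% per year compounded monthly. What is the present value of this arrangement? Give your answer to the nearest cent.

€562,626.95

This is an annuity due: 120 payments of €8,375.00 at the beginning of each month.
Periodic rate r = 0.132/12 per month; n is counted in months.
PV = PMT × [(1 − (1+r)^−n)/r] × (1+r) = 8,375 × [1 − (1+r)^−120] / r × (1+r) = €562,626.95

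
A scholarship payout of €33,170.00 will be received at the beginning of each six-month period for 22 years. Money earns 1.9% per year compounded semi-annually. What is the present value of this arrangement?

This is an annuity due: 44 payments of €33,170.00 at the beginning of each six-month period.
Periodic rate r = 0.019/2 per half-year; n is counted in half-years.
PV = PMT × [(1 − (1+r)^−n)/r] × (1+r) = 33,170 × [1 − (1+r)^−44] / r × (1+r) = €1,199,604.36

€1,199,604.36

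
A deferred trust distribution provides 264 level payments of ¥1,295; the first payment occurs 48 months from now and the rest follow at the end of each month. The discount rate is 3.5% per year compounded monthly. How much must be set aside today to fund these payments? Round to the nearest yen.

Ordinary annuity of 264 payments, first payment at period 48.
Periodic rate r = 0.035/12 per month; n is counted in months.
The ordinary-annuity PV formula values the stream one period before the first payment (period 47); discount that back 47 periods:
PV₀ = 1,295 × [1 − (1+r)^−264] / r × (1+r)^−47 = ¥207,720

¥207,720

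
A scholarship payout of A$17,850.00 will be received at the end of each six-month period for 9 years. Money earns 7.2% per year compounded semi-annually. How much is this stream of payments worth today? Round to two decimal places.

This is an ordinary annuity: 18 payments of A$17,850.00 at the end of each six-month period.
Periodic rate r = 0.072/2 per half-year; n is counted in half-years.
PV = PMT × [(1 − (1+r)^−n)/r] = 17,850 × [1 − (1+r)^−18] / r = A$233,495.99

A$233,495.99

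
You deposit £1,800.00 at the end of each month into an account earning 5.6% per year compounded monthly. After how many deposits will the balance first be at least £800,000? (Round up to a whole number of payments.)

Periodic rate r = 0.056/12 per month; n is counted in months.
Ordinary annuity FV: 800,000 = 1,800 × [((1+r)^n − 1)/r].
(1+r)^n = 1 + 800,000 × r / 1,800, so n = ln(1 + 800,000·r/1,800) / ln(1+r) = 241.20.
Round up to a whole number of payments: n = 242.

242 payments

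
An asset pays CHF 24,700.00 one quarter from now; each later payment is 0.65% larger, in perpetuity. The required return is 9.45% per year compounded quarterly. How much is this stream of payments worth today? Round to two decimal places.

Periodic rate r = 0.0945/4 per quarter.
Growing perpetuity (Gordon): PV = PMT₁ / (r − g) = 24,700 / (r − 0.0065) = CHF 1,442,335.77.

CHF 1,442,335.77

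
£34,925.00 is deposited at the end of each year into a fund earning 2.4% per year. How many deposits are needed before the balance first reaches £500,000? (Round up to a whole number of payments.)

13 payments

Periodic rate r = 0.024 per year.
Ordinary annuity FV: 500,000 = 34,925 × [((1+r)^n − 1)/r].
(1+r)^n = 1 + 500,000 × r / 34,925, so n = ln(1 + 500,000·r/34,925) / ln(1+r) = 12.45.
Round up to a whole number of payments: n = 13.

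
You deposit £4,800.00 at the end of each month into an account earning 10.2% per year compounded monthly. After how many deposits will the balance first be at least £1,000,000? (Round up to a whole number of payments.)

Periodic rate r = 0.102/12 per month; n is counted in months.
Ordinary annuity FV: 1,000,000 = 4,800 × [((1+r)^n − 1)/r].
(1+r)^n = 1 + 1,000,000 × r / 4,800, so n = ln(1 + 1,000,000·r/4,800) / ln(1+r) = 120.41.
Round up to a whole number of payments: n = 121.

121 payments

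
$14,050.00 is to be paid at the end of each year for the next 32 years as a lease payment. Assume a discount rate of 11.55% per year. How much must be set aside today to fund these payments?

This is an ordinary annuity: 32 payments of $14,050.00 at the end of each year.
Periodic rate r = 0.1155 per year.
PV = PMT × [(1 − (1+r)^−n)/r] = 14,050 × [1 − (1+r)^−32] / r = $117,963.16

$117,963.16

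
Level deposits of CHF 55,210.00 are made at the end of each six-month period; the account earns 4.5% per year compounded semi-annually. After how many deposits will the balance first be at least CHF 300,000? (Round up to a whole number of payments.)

6 payments

Periodic rate r = 0.045/2 per half-year; n is counted in half-years.
Ordinary annuity FV: 300,000 = 55,210 × [((1+r)^n − 1)/r].
(1+r)^n = 1 + 300,000 × r / 55,210, so n = ln(1 + 300,000·r/55,210) / ln(1+r) = 5.18.
Round up to a whole number of payments: n = 6.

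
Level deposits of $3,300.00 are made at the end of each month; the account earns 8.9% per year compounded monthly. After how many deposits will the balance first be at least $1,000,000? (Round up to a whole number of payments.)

Periodic rate r = 0.089/12 per month; n is counted in months.
Ordinary annuity FV: 1,000,000 = 3,300 × [((1+r)^n − 1)/r].
(1+r)^n = 1 + 1,000,000 × r / 3,300, so n = ln(1 + 1,000,000·r/3,300) / ln(1+r) = 159.40.
Round up to a whole number of payments: n = 160.

160 payments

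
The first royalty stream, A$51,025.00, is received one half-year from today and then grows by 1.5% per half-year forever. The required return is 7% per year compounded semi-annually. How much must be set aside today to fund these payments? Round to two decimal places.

A$2,551,250.00

Periodic rate r = 0.07/2 per half-year.
Growing perpetuity (Gordon): PV = PMT₁ / (r − g) = 51,025 / (r − 0.015) = A$2,551,250.00.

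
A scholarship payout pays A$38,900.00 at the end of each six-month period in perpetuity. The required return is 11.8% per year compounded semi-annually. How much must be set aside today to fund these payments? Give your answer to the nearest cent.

Periodic rate r = 0.118/2 per half-year.
Level perpetuity: PV = PMT / r = 38,900 / (0.118/2) = A$659,322.03.

A$659,322.03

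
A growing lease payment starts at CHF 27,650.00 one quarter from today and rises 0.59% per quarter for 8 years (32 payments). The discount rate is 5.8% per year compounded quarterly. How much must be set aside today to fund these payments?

Periodic rate r = 0.058/4 per quarter; n is counted in quarters.
Growing ordinary annuity: PV = PMT₁ × [1 − ((1+g)/(1+r))^n] / (r − g) = 27,650 × [1 − ((1+0.0059)/(1+r))^32] / (r − 0.0059) = CHF 766,702.01.

CHF 766,702.01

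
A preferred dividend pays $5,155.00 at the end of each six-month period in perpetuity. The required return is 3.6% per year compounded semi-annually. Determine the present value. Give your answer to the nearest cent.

$286,388.89

Periodic rate r = 0.036/2 per half-year.
Level perpetuity: PV = PMT / r = 5,155 / (0.036/2) = $286,388.89.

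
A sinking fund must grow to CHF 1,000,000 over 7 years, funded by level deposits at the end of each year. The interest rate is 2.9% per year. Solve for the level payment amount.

Level ordinary annuity; solve FV = PMT × [((1+r)^n − 1)/r] for PMT.
Periodic rate r = 0.029 per year.
With n = 7: PMT = 1,000,000 / ([((1+r)^n − 1)/r]) = CHF 130,901.98

CHF 130,901.98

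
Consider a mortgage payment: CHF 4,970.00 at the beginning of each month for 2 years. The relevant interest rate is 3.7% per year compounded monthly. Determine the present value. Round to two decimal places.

CHF 115,157.06

This is an annuity due: 24 payments of CHF 4,970.00 at the beginning of each month.
Periodic rate r = 0.037/12 per month; n is counted in months.
PV = PMT × [(1 − (1+r)^−n)/r] × (1+r) = 4,970 × [1 − (1+r)^−24] / r × (1+r) = CHF 115,157.06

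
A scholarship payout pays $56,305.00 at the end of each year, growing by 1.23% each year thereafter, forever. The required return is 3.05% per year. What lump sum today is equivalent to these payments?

$3,093,681.32

Periodic rate r = 0.0305 per year.
Growing perpetuity (Gordon): PV = PMT₁ / (r − g) = 56,305 / (r − 0.0123) = $3,093,681.32.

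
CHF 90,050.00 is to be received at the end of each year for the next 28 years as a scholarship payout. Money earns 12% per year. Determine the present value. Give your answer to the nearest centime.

CHF 718,997.27

This is an ordinary annuity: 28 payments of CHF 90,050.00 at the end of each year.
Periodic rate r = 0.12 per year.
PV = PMT × [(1 − (1+r)^−n)/r] = 90,050 × [1 − (1+r)^−28] / r = CHF 718,997.27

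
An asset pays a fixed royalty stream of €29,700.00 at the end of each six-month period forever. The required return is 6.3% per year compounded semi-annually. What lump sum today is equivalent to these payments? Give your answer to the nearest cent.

€942,857.14

Periodic rate r = 0.063/2 per half-year.
Level perpetuity: PV = PMT / r = 29,700 / (0.063/2) = €942,857.14.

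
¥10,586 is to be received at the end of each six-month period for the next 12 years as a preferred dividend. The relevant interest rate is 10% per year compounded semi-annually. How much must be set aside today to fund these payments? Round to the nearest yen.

This is an ordinary annuity: 24 payments of ¥10,586 at the end of each six-month period.
Periodic rate r = 0.1/2 per half-year; n is counted in half-years.
PV = PMT × [(1 − (1+r)^−n)/r] = 10,586 × [1 − (1+r)^−24] / r = ¥146,072

¥146,072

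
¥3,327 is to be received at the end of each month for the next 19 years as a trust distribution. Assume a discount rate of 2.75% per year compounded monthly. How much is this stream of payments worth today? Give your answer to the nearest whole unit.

¥590,308

This is an ordinary annuity: 228 payments of ¥3,327 at the end of each month.
Periodic rate r = 0.0275/12 per month; n is counted in months.
PV = PMT × [(1 − (1+r)^−n)/r] = 3,327 × [1 − (1+r)^−228] / r = ¥590,308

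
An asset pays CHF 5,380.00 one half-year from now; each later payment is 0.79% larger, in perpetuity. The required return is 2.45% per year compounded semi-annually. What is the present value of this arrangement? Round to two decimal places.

CHF 1,236,781.61

Periodic rate r = 0.0245/2 per half-year.
Growing perpetuity (Gordon): PV = PMT₁ / (r − g) = 5,380 / (r − 0.0079) = CHF 1,236,781.61.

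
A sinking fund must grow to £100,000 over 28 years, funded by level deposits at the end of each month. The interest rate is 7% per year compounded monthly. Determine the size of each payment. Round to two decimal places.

Level ordinary annuity; solve FV = PMT × [((1+r)^n − 1)/r] for PMT.
Periodic rate r = 0.07/12 per month; n is counted in months.
With n = 336: PMT = 100,000 / ([((1+r)^n − 1)/r]) = £96.28

£96.28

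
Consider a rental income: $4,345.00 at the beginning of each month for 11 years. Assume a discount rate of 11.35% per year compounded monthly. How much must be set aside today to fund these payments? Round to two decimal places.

This is an annuity due: 132 payments of $4,345.00 at the beginning of each month.
Periodic rate r = 0.1135/12 per month; n is counted in months.
PV = PMT × [(1 − (1+r)^−n)/r] × (1+r) = 4,345 × [1 − (1+r)^−132] / r × (1+r) = $329,885.44

$329,885.44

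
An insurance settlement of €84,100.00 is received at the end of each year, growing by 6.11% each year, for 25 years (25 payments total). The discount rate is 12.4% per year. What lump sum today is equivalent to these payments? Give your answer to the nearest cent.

€1,020,162.48

Periodic rate r = 0.124 per year.
Growing ordinary annuity: PV = PMT₁ × [1 − ((1+g)/(1+r))^n] / (r − g) = 84,100 × [1 − ((1+0.0611)/(1+r))^25] / (r − 0.0611) = €1,020,162.48.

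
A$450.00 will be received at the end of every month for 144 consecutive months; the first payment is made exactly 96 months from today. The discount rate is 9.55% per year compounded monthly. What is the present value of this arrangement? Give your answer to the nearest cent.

Ordinary annuity of 144 payments, first payment at period 96.
Periodic rate r = 0.0955/12 per month; n is counted in months.
The ordinary-annuity PV formula values the stream one period before the first payment (period 95); discount that back 95 periods:
PV₀ = 450 × [1 − (1+r)^−144] / r × (1+r)^−95 = A$18,124.60

A$18,124.60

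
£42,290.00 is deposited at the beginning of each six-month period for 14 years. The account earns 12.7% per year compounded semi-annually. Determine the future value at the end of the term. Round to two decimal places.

This is an annuity due: 28 deposits of £42,290.00 at the beginning of each six-month period.
Periodic rate r = 0.127/2 per half-year; n is counted in half-years.
FV = PMT × [((1+r)^n − 1)/r] × (1+r) = 42,290 × [(1+r)^28 − 1] / r × (1+r) = £3,262,281.45

£3,262,281.45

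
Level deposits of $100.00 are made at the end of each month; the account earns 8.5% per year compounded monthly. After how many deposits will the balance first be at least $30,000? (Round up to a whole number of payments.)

Periodic rate r = 0.085/12 per month; n is counted in months.
Ordinary annuity FV: 30,000 = 100 × [((1+r)^n − 1)/r].
(1+r)^n = 1 + 30,000 × r / 100, so n = ln(1 + 30,000·r/100) / ln(1+r) = 161.43.
Round up to a whole number of payments: n = 162.

162 payments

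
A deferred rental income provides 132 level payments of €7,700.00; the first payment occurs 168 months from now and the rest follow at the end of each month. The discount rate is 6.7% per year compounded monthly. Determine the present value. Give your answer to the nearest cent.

€283,254.14

Ordinary annuity of 132 payments, first payment at period 168.
Periodic rate r = 0.067/12 per month; n is counted in months.
The ordinary-annuity PV formula values the stream one period before the first payment (period 167); discount that back 167 periods:
PV₀ = 7,700 × [1 − (1+r)^−132] / r × (1+r)^−167 = €283,254.14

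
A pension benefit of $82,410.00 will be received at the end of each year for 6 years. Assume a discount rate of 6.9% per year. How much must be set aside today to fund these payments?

This is an ordinary annuity: 6 payments of $82,410.00 at the end of each year.
Periodic rate r = 0.069 per year.
PV = PMT × [(1 − (1+r)^−n)/r] = 82,410 × [1 − (1+r)^−6] / r = $394,026.13

$394,026.13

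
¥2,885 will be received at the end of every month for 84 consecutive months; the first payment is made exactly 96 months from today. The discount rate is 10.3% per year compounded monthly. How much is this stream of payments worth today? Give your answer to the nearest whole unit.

¥76,443

Ordinary annuity of 84 payments, first payment at period 96.
Periodic rate r = 0.103/12 per month; n is counted in months.
The ordinary-annuity PV formula values the stream one period before the first payment (period 95); discount that back 95 periods:
PV₀ = 2,885 × [1 − (1+r)^−84] / r × (1+r)^−95 = ¥76,443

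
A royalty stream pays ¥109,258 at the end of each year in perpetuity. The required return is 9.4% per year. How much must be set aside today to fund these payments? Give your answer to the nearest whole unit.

¥1,162,319

Periodic rate r = 0.094 per year.
Level perpetuity: PV = PMT / r = 109,258 / (0.094) = ¥1,162,319.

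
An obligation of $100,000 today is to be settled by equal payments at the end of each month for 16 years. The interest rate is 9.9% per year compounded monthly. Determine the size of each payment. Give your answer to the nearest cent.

$1,039.68

Level ordinary annuity; solve PV = PMT × [(1 − (1+r)^−n)/r] for PMT.
Periodic rate r = 0.099/12 per month; n is counted in months.
With n = 192: PMT = 100,000 / ([(1 − (1+r)^−n)/r]) = $1,039.68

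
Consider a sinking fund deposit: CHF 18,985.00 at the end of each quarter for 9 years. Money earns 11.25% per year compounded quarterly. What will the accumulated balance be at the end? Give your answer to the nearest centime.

This is an ordinary annuity: 36 deposits of CHF 18,985.00 at the end of each quarter.
Periodic rate r = 0.1125/4 per quarter; n is counted in quarters.
FV = PMT × [((1+r)^n − 1)/r] = 18,985 × [(1+r)^36 − 1] / r = CHF 1,157,170.60

CHF 1,157,170.60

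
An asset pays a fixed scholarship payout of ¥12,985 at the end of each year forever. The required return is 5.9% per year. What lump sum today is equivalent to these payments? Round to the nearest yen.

Periodic rate r = 0.059 per year.
Level perpetuity: PV = PMT / r = 12,985 / (0.059) = ¥220,085.

¥220,085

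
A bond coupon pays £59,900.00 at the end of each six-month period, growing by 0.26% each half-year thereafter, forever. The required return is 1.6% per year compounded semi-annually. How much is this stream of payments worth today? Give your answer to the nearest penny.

£11,092,592.59

Periodic rate r = 0.016/2 per half-year.
Growing perpetuity (Gordon): PV = PMT₁ / (r − g) = 59,900 / (r − 0.0026) = £11,092,592.59.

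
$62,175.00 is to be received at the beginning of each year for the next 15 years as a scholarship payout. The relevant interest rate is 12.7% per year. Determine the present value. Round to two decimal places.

$459,934.62

This is an annuity due: 15 payments of $62,175.00 at the beginning of each year.
Periodic rate r = 0.127 per year.
PV = PMT × [(1 − (1+r)^−n)/r] × (1+r) = 62,175 × [1 − (1+r)^−15] / r × (1+r) = $459,934.62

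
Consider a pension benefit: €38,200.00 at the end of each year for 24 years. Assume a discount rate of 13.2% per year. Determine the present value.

This is an ordinary annuity: 24 payments of €38,200.00 at the end of each year.
Periodic rate r = 0.132 per year.
PV = PMT × [(1 − (1+r)^−n)/r] = 38,200 × [1 − (1+r)^−24] / r = €274,630.92

€274,630.92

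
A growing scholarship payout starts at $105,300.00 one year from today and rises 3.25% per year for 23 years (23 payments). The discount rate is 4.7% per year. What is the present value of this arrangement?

$1,992,706.45

Periodic rate r = 0.047 per year.
Growing ordinary annuity: PV = PMT₁ × [1 − ((1+g)/(1+r))^n] / (r − g) = 105,300 × [1 − ((1+0.0325)/(1+r))^23] / (r − 0.0325) = $1,992,706.45.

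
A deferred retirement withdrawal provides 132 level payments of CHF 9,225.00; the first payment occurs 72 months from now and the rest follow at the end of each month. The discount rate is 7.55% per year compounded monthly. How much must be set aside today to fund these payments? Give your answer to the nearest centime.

CHF 528,858.56

Ordinary annuity of 132 payments, first payment at period 72.
Periodic rate r = 0.0755/12 per month; n is counted in months.
The ordinary-annuity PV formula values the stream one period before the first payment (period 71); discount that back 71 periods:
PV₀ = 9,225 × [1 − (1+r)^−132] / r × (1+r)^−71 = CHF 528,858.56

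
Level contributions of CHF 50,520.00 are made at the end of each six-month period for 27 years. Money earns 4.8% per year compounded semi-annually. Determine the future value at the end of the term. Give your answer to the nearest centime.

This is an ordinary annuity: 54 deposits of CHF 50,520.00 at the end of each six-month period.
Periodic rate r = 0.048/2 per half-year; n is counted in half-years.
FV = PMT × [((1+r)^n − 1)/r] = 50,520 × [(1+r)^54 − 1] / r = CHF 5,471,170.83

CHF 5,471,170.83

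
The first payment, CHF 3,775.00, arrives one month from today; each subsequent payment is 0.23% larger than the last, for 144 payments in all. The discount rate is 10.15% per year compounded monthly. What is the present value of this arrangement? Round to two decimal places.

CHF 359,255.27

Periodic rate r = 0.1015/12 per month; n is counted in months.
Growing ordinary annuity: PV = PMT₁ × [1 − ((1+g)/(1+r))^n] / (r − g) = 3,775 × [1 − ((1+0.0023)/(1+r))^144] / (r − 0.0023) = CHF 359,255.27.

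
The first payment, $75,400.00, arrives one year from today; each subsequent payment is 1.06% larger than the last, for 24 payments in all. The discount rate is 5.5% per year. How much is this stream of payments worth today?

$1,093,090.89

Periodic rate r = 0.055 per year.
Growing ordinary annuity: PV = PMT₁ × [1 − ((1+g)/(1+r))^n] / (r − g) = 75,400 × [1 − ((1+0.0106)/(1+r))^24] / (r − 0.0106) = $1,093,090.89.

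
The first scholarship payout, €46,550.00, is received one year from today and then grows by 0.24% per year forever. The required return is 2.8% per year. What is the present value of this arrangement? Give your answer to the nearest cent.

€1,818,359.38

Periodic rate r = 0.028 per year.
Growing perpetuity (Gordon): PV = PMT₁ / (r − g) = 46,550 / (r − 0.0024) = €1,818,359.38.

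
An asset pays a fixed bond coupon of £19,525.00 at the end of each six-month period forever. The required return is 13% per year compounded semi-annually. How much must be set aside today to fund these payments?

£300,384.62

Periodic rate r = 0.13/2 per half-year.
Level perpetuity: PV = PMT / r = 19,525 / (0.13/2) = £300,384.62.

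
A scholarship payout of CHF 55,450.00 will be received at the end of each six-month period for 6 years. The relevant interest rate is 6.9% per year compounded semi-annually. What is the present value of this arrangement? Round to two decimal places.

This is an ordinary annuity: 12 payments of CHF 55,450.00 at the end of each six-month period.
Periodic rate r = 0.069/2 per half-year; n is counted in half-years.
PV = PMT × [(1 − (1+r)^−n)/r] = 55,450 × [1 − (1+r)^−12] / r = CHF 537,412.08

CHF 537,412.08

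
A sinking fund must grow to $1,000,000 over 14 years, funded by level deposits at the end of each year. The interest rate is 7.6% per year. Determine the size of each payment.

$42,493.53

Level ordinary annuity; solve FV = PMT × [((1+r)^n − 1)/r] for PMT.
Periodic rate r = 0.076 per year.
With n = 14: PMT = 1,000,000 / ([((1+r)^n − 1)/r]) = $42,493.53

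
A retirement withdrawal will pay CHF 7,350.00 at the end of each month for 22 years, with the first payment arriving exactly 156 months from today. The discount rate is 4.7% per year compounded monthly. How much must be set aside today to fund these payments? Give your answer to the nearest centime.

Ordinary annuity of 264 payments, first payment at period 156.
Periodic rate r = 0.047/12 per month; n is counted in months.
The ordinary-annuity PV formula values the stream one period before the first payment (period 155); discount that back 155 periods:
PV₀ = 7,350 × [1 − (1+r)^−264] / r × (1+r)^−155 = CHF 659,046.15

CHF 659,046.15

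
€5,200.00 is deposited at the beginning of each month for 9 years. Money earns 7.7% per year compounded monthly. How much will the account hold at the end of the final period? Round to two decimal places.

€811,742.79

This is an annuity due: 108 deposits of €5,200.00 at the beginning of each month.
Periodic rate r = 0.077/12 per month; n is counted in months.
FV = PMT × [((1+r)^n − 1)/r] × (1+r) = 5,200 × [(1+r)^108 − 1] / r × (1+r) = €811,742.79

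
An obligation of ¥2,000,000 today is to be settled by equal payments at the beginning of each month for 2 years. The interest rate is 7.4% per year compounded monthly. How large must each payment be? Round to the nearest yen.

¥89,357

Level annuity due; solve PV = PMT × [(1 − (1+r)^−n)/r] × (1+r) for PMT.
Periodic rate r = 0.074/12 per month; n is counted in months.
With n = 24: PMT = 2,000,000 / ([(1 − (1+r)^−n)/r] × (1+r)) = ¥89,357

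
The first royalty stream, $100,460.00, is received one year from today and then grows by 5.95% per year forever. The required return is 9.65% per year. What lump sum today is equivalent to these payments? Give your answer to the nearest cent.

Periodic rate r = 0.0965 per year.
Growing perpetuity (Gordon): PV = PMT₁ / (r − g) = 100,460 / (r − 0.0595) = $2,715,135.14.

$2,715,135.14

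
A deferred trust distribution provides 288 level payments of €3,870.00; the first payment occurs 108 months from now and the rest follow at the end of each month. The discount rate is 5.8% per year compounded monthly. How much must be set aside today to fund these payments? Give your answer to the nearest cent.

€358,759.92

Ordinary annuity of 288 payments, first payment at period 108.
Periodic rate r = 0.058/12 per month; n is counted in months.
The ordinary-annuity PV formula values the stream one period before the first payment (period 107); discount that back 107 periods:
PV₀ = 3,870 × [1 − (1+r)^−288] / r × (1+r)^−107 = €358,759.92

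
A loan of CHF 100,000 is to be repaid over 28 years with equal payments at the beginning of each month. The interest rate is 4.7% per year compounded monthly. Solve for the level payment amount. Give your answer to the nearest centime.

CHF 533.63

Level annuity due; solve PV = PMT × [(1 − (1+r)^−n)/r] × (1+r) for PMT.
Periodic rate r = 0.047/12 per month; n is counted in months.
With n = 336: PMT = 100,000 / ([(1 − (1+r)^−n)/r] × (1+r)) = CHF 533.63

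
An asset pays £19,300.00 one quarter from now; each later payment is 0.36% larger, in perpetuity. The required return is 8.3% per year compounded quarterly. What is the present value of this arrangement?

£1,125,364.43

Periodic rate r = 0.083/4 per quarter.
Growing perpetuity (Gordon): PV = PMT₁ / (r − g) = 19,300 / (r − 0.0036) = £1,125,364.43.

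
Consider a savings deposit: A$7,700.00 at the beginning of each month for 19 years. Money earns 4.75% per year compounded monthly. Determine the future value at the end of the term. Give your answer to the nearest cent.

This is an annuity due: 228 deposits of A$7,700.00 at the beginning of each month.
Periodic rate r = 0.0475/12 per month; n is counted in months.
FV = PMT × [((1+r)^n − 1)/r] × (1+r) = 7,700 × [(1+r)^228 − 1] / r × (1+r) = A$2,854,003.67

A$2,854,003.67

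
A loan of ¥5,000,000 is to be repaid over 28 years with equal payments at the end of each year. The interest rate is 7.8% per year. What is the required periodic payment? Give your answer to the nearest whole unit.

Level ordinary annuity; solve PV = PMT × [(1 − (1+r)^−n)/r] for PMT.
Periodic rate r = 0.078 per year.
With n = 28: PMT = 5,000,000 / ([(1 − (1+r)^−n)/r]) = ¥444,236

¥444,236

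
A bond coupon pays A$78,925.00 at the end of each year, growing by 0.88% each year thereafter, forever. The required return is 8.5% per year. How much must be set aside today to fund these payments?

A$1,035,761.15

Periodic rate r = 0.085 per year.
Growing perpetuity (Gordon): PV = PMT₁ / (r − g) = 78,925 / (r − 0.0088) = A$1,035,761.15.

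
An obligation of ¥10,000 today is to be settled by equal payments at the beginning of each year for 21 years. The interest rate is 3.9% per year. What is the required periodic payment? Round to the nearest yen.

¥680

Level annuity due; solve PV = PMT × [(1 − (1+r)^−n)/r] × (1+r) for PMT.
Periodic rate r = 0.039 per year.
With n = 21: PMT = 10,000 / ([(1 − (1+r)^−n)/r] × (1+r)) = ¥680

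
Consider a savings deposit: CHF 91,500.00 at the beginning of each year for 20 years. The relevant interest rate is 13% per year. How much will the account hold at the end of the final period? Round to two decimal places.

This is an annuity due: 20 deposits of CHF 91,500.00 at the beginning of each year.
Periodic rate r = 0.13 per year.
FV = PMT × [((1+r)^n − 1)/r] × (1+r) = 91,500 × [(1+r)^20 − 1] / r × (1+r) = CHF 8,369,497.38

CHF 8,369,497.38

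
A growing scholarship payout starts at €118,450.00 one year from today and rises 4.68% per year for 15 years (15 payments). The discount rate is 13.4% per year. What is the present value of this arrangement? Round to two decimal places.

€949,319.61

Periodic rate r = 0.134 per year.
Growing ordinary annuity: PV = PMT₁ × [1 − ((1+g)/(1+r))^n] / (r − g) = 118,450 × [1 − ((1+0.0468)/(1+r))^15] / (r − 0.0468) = €949,319.61.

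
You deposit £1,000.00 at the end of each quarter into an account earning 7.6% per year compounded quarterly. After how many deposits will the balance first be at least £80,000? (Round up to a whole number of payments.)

Periodic rate r = 0.076/4 per quarter; n is counted in quarters.
Ordinary annuity FV: 80,000 = 1,000 × [((1+r)^n − 1)/r].
(1+r)^n = 1 + 80,000 × r / 1,000, so n = ln(1 + 80,000·r/1,000) / ln(1+r) = 49.11.
Round up to a whole number of payments: n = 50.

50 payments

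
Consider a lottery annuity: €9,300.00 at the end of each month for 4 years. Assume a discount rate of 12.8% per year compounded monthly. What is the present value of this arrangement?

This is an ordinary annuity: 48 payments of €9,300.00 at the end of each month.
Periodic rate r = 0.128/12 per month; n is counted in months.
PV = PMT × [(1 − (1+r)^−n)/r] = 9,300 × [1 − (1+r)^−48] / r = €347,945.32

€347,945.32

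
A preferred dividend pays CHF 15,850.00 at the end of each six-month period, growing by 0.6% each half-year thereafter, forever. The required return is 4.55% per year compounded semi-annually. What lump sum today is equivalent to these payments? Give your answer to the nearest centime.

CHF 946,268.66

Periodic rate r = 0.0455/2 per half-year.
Growing perpetuity (Gordon): PV = PMT₁ / (r − g) = 15,850 / (r − 0.006) = CHF 946,268.66.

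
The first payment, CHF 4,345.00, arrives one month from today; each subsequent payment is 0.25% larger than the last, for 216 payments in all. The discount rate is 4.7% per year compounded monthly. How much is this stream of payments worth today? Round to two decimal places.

Periodic rate r = 0.047/12 per month; n is counted in months.
Growing ordinary annuity: PV = PMT₁ × [1 − ((1+g)/(1+r))^n] / (r − g) = 4,345 × [1 − ((1+0.0025)/(1+r))^216] / (r − 0.0025) = CHF 806,306.55.

CHF 806,306.55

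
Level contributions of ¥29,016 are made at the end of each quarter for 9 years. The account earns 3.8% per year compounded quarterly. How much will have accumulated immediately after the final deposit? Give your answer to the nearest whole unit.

¥1,238,493

This is an ordinary annuity: 36 deposits of ¥29,016 at the end of each quarter.
Periodic rate r = 0.038/4 per quarter; n is counted in quarters.
FV = PMT × [((1+r)^n − 1)/r] = 29,016 × [(1+r)^36 − 1] / r = ¥1,238,493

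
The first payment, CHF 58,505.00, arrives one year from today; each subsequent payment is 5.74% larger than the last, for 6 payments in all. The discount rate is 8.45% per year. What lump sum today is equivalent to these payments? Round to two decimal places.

CHF 304,119.71

Periodic rate r = 0.0845 per year.
Growing ordinary annuity: PV = PMT₁ × [1 − ((1+g)/(1+r))^n] / (r − g) = 58,505 × [1 − ((1+0.0574)/(1+r))^6] / (r − 0.0574) = CHF 304,119.71.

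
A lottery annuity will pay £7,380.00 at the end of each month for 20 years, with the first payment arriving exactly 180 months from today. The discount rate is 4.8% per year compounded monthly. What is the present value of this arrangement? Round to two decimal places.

Ordinary annuity of 240 payments, first payment at period 180.
Periodic rate r = 0.048/12 per month; n is counted in months.
The ordinary-annuity PV formula values the stream one period before the first payment (period 179); discount that back 179 periods:
PV₀ = 7,380 × [1 − (1+r)^−240] / r × (1+r)^−179 = £556,551.73

£556,551.73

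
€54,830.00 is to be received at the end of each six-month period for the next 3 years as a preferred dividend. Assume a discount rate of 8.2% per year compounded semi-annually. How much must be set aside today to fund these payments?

This is an ordinary annuity: 6 payments of €54,830.00 at the end of each six-month period.
Periodic rate r = 0.082/2 per half-year; n is counted in half-years.
PV = PMT × [(1 − (1+r)^−n)/r] = 54,830 × [1 − (1+r)^−6] / r = €286,493.00

€286,493.00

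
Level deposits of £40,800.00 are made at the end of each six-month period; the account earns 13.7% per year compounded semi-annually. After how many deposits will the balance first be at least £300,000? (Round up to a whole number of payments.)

7 payments

Periodic rate r = 0.137/2 per half-year; n is counted in half-years.
Ordinary annuity FV: 300,000 = 40,800 × [((1+r)^n − 1)/r].
(1+r)^n = 1 + 300,000 × r / 40,800, so n = ln(1 + 300,000·r/40,800) / ln(1+r) = 6.16.
Round up to a whole number of payments: n = 7.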